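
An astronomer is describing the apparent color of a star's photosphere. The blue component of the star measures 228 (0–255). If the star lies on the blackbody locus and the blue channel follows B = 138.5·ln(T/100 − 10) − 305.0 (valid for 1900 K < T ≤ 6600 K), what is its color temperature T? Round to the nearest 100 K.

ln(t − 10) = (228 + 305.0) / 138.5 = 3.8484.
t − 10 = e^3.8484 = 46.917, so t = 56.917.
T = 100·t = 5692 K → 5700 K to the nearest 100 K.

5700 K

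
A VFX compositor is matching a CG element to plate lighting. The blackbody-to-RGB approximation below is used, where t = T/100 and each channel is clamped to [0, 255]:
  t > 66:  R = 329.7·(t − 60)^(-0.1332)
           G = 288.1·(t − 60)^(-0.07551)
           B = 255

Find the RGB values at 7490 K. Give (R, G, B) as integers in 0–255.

t = 7490/100 = 74.9; the t > 66 branch applies.
R = 329.7·(74.9 − 60)^(-0.1332) = 329.7·14.9^(-0.1332) = 329.7·0.69780 = 230.065.
G = 288.1·(74.9 − 60)^(-0.07551) = 288.1·14.9^(-0.07551) = 288.1·0.81548 = 234.939.
B = 255 by definition for t > 66.
Rounded: (230, 235, 255).

(230, 235, 255)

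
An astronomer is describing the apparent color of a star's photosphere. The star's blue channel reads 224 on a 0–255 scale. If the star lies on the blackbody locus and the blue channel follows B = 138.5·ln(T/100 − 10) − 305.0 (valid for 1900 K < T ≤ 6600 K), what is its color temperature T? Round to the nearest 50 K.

ln(t − 10) = (224 + 305.0) / 138.5 = 3.8195.
t − 10 = e^3.8195 = 45.581, so t = 55.581.
T = 100·t = 5558 K → 5550 K to the nearest 50 K.

5550 K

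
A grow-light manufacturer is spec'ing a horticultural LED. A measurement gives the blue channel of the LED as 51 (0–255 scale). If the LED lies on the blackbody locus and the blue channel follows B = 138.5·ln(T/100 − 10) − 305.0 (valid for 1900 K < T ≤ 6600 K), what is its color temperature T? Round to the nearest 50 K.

2300 K

ln(t − 10) = (51 + 305.0) / 138.5 = 2.5704.
t − 10 = e^2.5704 = 13.071, so t = 23.071.
T = 100·t = 2307 K → 2300 K to the nearest 50 K.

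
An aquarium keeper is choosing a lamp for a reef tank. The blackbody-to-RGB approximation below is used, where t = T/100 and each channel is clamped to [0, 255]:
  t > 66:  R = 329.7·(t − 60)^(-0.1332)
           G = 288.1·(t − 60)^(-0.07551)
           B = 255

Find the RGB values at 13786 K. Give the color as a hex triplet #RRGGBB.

t = 13786/100 = 137.86; the t > 66 branch applies.
R = 329.7·(137.86 − 60)^(-0.1332) = 329.7·77.86^(-0.1332) = 329.7·0.55986 = 184.585.
G = 288.1·(137.86 − 60)^(-0.07551) = 288.1·77.86^(-0.07551) = 288.1·0.71976 = 207.362.
B = 255 by definition for t > 66.
Rounded: (185, 207, 255).
In hex: #B9CFFF.

#B9CFFF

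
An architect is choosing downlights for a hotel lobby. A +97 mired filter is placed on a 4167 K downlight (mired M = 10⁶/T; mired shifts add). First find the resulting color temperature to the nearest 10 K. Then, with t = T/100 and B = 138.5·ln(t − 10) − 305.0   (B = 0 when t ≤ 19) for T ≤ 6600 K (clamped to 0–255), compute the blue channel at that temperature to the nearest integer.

108

M_in = 10⁶/4167 = 239.98; M_out = 239.98 + (+97) = 336.98.
T_out = 10⁶/336.98 = 2967.5 K → 2970 K; t = 29.7.
B = 138.5·ln(29.7 − 10) − 305.0 = 138.5·ln 19.7 − 305.0 = 138.5·2.9806 − 305.0 = 107.816.
Rounded: 108.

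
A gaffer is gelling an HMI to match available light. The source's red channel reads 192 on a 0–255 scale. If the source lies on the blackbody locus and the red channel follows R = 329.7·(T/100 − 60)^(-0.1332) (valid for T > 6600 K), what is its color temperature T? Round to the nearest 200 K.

(t − 60)^(-0.1332) = 192/329.7 = 0.58235.
t − 60 = 0.58235^(1/-0.1332) = 0.58235^(-7.508) = 57.929, so t = 117.929.
T = 100·t = 11793 K → 11800 K to the nearest 200 K.

11800 K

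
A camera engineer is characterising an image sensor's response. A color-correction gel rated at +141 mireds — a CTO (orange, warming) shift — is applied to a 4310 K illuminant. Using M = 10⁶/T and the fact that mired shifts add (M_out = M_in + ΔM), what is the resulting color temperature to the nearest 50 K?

2700 K

M_in = 10⁶/4310 = 232.02 mireds.
M_out = 232.02 + (+141) = 373.02 mireds.
T_out = 10⁶/373.02 = 2680.8 K → 2700 K.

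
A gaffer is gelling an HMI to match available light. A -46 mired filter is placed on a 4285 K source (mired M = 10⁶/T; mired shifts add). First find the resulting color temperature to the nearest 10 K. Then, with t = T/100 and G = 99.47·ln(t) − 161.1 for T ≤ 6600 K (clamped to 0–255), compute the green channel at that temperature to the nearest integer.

M_in = 10⁶/4285 = 233.37; M_out = 233.37 + (-46) = 187.37.
T_out = 10⁶/187.37 = 5337.0 K → 5340 K; t = 53.4.
G = 99.47·ln 53.4 − 161.1 = 99.47·3.9778 − 161.1 = 234.573.
Rounded: 235.

235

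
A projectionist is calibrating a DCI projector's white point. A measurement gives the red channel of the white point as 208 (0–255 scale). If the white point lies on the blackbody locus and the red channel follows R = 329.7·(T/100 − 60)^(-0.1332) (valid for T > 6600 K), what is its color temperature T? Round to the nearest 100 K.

(t − 60)^(-0.1332) = 208/329.7 = 0.63088.
t − 60 = 0.63088^(1/-0.1332) = 0.63088^(-7.508) = 31.763, so t = 91.763.
T = 100·t = 9176 K → 9200 K to the nearest 100 K.

9200 K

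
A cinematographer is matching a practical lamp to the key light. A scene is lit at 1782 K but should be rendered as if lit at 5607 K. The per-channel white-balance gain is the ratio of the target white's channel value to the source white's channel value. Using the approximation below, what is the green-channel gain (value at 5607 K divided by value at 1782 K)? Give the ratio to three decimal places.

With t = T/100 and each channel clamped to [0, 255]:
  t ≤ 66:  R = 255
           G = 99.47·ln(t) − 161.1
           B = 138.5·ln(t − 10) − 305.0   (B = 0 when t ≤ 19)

At 1782 K (t = 17.82):
  G = 99.47·ln 17.82 − 161.1 = 99.47·2.8803 − 161.1 = 125.406.
At 5607 K (t = 56.07):
  G = 99.47·ln 56.07 − 161.1 = 99.47·4.0266 − 161.1 = 239.426.
Gain = 239.426 / 125.406 = 1.9092 → 1.909.

1.909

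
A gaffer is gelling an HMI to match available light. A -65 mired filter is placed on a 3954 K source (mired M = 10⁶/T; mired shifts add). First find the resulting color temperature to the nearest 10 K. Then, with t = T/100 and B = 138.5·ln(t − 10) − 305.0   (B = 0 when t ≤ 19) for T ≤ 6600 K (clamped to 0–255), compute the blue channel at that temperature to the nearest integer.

M_in = 10⁶/3954 = 252.91; M_out = 252.91 + (-65) = 187.91.
T_out = 10⁶/187.91 = 5321.7 K → 5320 K; t = 53.2.
B = 138.5·ln(53.2 − 10) − 305.0 = 138.5·ln 43.2 − 305.0 = 138.5·3.7658 − 305.0 = 216.569.
Rounded: 217.

217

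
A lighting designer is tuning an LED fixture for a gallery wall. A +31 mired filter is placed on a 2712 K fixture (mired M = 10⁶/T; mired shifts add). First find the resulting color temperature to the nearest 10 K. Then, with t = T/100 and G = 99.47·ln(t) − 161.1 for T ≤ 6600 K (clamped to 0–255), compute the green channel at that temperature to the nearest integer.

M_in = 10⁶/2712 = 368.73; M_out = 368.73 + (+31) = 399.73.
T_out = 10⁶/399.73 = 2501.7 K → 2500 K; t = 25.
G = 99.47·ln 25 − 161.1 = 99.47·3.2189 − 161.1 = 159.082.
Rounded: 159.

159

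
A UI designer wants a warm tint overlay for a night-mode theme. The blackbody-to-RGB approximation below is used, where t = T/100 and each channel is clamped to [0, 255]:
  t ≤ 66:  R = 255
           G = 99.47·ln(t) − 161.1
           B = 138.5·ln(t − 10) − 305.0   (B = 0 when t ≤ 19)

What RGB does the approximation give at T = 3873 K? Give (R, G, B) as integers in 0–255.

t = 3873/100 = 38.73; the t ≤ 66 branch applies.
R = 255 by definition for t ≤ 66.
G = 99.47·ln 38.73 − 161.1 = 99.47·3.6566 − 161.1 = 202.623.
B = 138.5·ln(38.73 − 10) − 305.0 = 138.5·ln 28.73 − 305.0 = 138.5·3.3579 − 305.0 = 160.075.
Rounded: (255, 203, 160).

(255, 203, 160)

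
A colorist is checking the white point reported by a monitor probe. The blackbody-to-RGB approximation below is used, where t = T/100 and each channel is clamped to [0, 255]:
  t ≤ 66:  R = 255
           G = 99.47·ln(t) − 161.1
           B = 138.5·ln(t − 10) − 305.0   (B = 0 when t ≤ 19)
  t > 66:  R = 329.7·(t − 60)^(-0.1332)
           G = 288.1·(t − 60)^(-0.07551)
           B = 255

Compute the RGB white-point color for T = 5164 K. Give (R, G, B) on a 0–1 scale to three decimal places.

(1.000, 0.907, 0.829)

t = 5164/100 = 51.64; the t ≤ 66 branch applies.
R = 255 by definition for t ≤ 66.
G = 99.47·ln 51.64 − 161.1 = 99.47·3.9443 − 161.1 = 231.239.
B = 138.5·ln(51.64 − 10) − 305.0 = 138.5·ln 41.64 − 305.0 = 138.5·3.7291 − 305.0 = 211.475.
Dividing each by 255: (1.0000, 0.9068, 0.8293) → (1.000, 0.907, 0.829).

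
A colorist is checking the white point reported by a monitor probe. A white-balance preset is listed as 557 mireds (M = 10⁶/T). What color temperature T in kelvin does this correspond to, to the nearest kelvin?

1795 K

T = 10⁶ / 557 = 1795.33 K → 1795 K.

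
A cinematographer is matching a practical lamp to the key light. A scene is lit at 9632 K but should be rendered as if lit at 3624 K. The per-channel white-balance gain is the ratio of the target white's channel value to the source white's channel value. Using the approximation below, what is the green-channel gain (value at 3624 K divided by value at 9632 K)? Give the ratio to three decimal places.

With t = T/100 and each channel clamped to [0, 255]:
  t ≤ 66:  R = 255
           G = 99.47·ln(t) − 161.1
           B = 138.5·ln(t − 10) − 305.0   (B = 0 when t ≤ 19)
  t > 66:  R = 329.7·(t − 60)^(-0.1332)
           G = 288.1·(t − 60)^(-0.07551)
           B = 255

0.892

At 9632 K (t = 96.32):
  G = 288.1·(96.32 − 60)^(-0.07551) = 288.1·36.32^(-0.07551) = 288.1·0.76242 = 219.653.
At 3624 K (t = 36.24):
  G = 99.47·ln 36.24 − 161.1 = 99.47·3.5902 − 161.1 = 196.014.
Gain = 196.014 / 219.653 = 0.8924 → 0.892.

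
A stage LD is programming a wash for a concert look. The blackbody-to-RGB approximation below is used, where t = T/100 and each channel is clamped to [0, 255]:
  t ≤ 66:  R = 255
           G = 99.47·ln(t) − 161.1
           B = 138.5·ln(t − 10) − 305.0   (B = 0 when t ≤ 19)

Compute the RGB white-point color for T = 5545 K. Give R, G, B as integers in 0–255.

R=255, G=238, B=224

t = 5545/100 = 55.45; the t ≤ 66 branch applies.
R = 255 by definition for t ≤ 66.
G = 99.47·ln 55.45 − 161.1 = 99.47·4.0155 − 161.1 = 238.320.
B = 138.5·ln(55.45 − 10) − 305.0 = 138.5·ln 45.45 − 305.0 = 138.5·3.8166 − 305.0 = 223.601.
Rounded: (255, 238, 224).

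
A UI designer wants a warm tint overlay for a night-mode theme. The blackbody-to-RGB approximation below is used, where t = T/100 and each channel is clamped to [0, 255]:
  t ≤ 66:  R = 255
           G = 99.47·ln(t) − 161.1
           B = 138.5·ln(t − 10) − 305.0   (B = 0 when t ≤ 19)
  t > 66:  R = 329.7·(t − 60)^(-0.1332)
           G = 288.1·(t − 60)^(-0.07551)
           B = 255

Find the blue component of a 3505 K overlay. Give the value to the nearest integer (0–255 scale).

141

t = 3505/100 = 35.05; the t ≤ 66 branch applies.
B = 138.5·ln(35.05 − 10) − 305.0 = 138.5·ln 25.05 − 305.0 = 138.5·3.2209 − 305.0 = 141.091.
Rounded: 141.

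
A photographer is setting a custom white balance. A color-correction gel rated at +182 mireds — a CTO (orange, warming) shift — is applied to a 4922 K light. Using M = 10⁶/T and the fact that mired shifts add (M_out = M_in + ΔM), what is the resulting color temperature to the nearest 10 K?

M_in = 10⁶/4922 = 203.17 mireds.
M_out = 203.17 + (+182) = 385.17 mireds.
T_out = 10⁶/385.17 = 2596.3 K → 2600 K.

2600 K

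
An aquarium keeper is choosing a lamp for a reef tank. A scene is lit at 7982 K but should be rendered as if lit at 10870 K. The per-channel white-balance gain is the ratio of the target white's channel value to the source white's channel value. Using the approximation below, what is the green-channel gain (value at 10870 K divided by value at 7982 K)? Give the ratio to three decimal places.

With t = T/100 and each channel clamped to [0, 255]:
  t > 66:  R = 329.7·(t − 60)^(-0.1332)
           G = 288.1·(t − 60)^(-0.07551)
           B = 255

At 7982 K (t = 79.82):
  G = 288.1·(79.82 − 60)^(-0.07551) = 288.1·19.82^(-0.07551) = 288.1·0.79810 = 229.932.
At 10870 K (t = 108.7):
  G = 288.1·(108.7 − 60)^(-0.07551) = 288.1·48.7^(-0.07551) = 288.1·0.74572 = 214.841.
Gain = 214.841 / 229.932 = 0.9344 → 0.934.

0.934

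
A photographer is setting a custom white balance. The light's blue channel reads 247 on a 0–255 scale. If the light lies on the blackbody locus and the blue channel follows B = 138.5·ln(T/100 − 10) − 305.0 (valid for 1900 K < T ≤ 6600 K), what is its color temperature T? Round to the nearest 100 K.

6400 K

ln(t − 10) = (247 + 305.0) / 138.5 = 3.9856.
t − 10 = e^3.9856 = 53.815, so t = 63.815.
T = 100·t = 6382 K → 6400 K to the nearest 100 K.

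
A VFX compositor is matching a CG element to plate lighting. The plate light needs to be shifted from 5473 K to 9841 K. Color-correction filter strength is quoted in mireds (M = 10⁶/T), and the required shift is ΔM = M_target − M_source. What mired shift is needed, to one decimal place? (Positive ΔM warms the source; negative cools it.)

-81.1 mireds

M_source = 10⁶/5473 = 182.715; M_target = 10⁶/9841 = 101.616.
ΔM = 101.616 − 182.715 = -81.099 → -81.1 mireds, a cooling shift.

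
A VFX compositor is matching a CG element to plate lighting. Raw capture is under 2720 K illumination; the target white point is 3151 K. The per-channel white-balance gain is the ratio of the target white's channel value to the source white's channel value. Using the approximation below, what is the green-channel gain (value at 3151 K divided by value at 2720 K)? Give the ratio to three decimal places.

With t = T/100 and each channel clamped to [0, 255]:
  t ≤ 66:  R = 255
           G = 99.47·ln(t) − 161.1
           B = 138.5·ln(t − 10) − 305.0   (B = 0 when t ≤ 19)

1.087

At 2720 K (t = 27.2):
  G = 99.47·ln 27.2 − 161.1 = 99.47·3.3032 − 161.1 = 167.471.
At 3151 K (t = 31.51):
  G = 99.47·ln 31.51 − 161.1 = 99.47·3.4503 − 161.1 = 182.102.
Gain = 182.102 / 167.471 = 1.0874 → 1.087.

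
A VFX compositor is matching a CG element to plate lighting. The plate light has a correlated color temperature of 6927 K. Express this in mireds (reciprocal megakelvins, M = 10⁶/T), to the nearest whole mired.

144 mireds

M = 10⁶ / 6927 = 144.363 → 144 mireds.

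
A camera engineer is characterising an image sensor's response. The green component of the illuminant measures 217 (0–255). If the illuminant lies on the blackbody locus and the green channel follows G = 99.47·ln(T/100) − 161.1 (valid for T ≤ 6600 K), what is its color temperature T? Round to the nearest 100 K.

4500 K

ln t = (217 + 161.1) / 99.47 = 3.8011.
t = e^3.8011 = 44.752.
T = 100·t = 4475 K → 4500 K to the nearest 100 K.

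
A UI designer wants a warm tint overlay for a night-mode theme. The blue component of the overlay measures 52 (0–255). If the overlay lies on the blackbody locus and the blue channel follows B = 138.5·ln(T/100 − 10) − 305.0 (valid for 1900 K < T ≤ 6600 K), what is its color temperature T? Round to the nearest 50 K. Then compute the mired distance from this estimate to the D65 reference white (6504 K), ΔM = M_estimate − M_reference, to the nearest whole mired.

+281 mireds

ln(t − 10) = (52 + 305.0) / 138.5 = 2.5776.
t − 10 = e^2.5776 = 13.166, so t = 23.166.
T = 100·t = 2317 K → 2300 K to the nearest 50 K.
M_estimate = 10⁶/2300 = 434.78; M_reference = 10⁶/6504 = 153.75.
ΔM = 434.78 − 153.75 = 281.03 → +281 mireds.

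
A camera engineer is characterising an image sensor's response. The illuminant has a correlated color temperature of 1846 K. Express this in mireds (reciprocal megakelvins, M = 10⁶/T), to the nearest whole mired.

542 mireds

M = 10⁶ / 1846 = 541.712 → 542 mireds.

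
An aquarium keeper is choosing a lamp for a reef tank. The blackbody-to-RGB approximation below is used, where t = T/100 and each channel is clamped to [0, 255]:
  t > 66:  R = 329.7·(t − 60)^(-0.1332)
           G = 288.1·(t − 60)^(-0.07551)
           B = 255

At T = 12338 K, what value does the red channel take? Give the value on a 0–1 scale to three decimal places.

0.744

t = 12338/100 = 123.38; the t > 66 branch applies.
R = 329.7·(123.38 − 60)^(-0.1332) = 329.7·63.38^(-0.1332) = 329.7·0.57541 = 189.714.
On a 0–1 scale: 189.714/255 = 0.7440 → 0.744.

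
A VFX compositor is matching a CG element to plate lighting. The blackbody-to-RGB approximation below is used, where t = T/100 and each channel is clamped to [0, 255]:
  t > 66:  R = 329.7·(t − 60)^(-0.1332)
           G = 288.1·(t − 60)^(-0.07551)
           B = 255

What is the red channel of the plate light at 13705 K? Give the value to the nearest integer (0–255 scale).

185

t = 13705/100 = 137.05; the t > 66 branch applies.
R = 329.7·(137.05 − 60)^(-0.1332) = 329.7·77.05^(-0.1332) = 329.7·0.56064 = 184.842.
Rounded: 185.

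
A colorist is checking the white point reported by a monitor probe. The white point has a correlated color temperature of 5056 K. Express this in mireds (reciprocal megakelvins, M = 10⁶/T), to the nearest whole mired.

198 mireds

M = 10⁶ / 5056 = 197.785 → 198 mireds.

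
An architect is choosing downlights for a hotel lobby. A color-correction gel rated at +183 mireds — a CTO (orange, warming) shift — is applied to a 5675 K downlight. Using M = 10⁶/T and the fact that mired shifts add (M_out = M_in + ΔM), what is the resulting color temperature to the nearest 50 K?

2800 K

M_in = 10⁶/5675 = 176.21 mireds.
M_out = 176.21 + (+183) = 359.21 mireds.
T_out = 10⁶/359.21 = 2783.9 K → 2800 K.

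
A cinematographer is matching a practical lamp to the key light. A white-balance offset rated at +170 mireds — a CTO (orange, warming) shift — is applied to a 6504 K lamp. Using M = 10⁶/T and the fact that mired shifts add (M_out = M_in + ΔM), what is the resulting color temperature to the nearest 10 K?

M_in = 10⁶/6504 = 153.75 mireds.
M_out = 153.75 + (+170) = 323.75 mireds.
T_out = 10⁶/323.75 = 3088.8 K → 3090 K.

3090 K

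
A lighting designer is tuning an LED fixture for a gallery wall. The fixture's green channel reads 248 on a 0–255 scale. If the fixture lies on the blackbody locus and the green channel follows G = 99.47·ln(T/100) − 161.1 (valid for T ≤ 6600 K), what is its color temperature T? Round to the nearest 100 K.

ln t = (248 + 161.1) / 99.47 = 4.1128.
t = e^4.1128 = 61.117.
T = 100·t = 6112 K → 6100 K to the nearest 100 K.

6100 K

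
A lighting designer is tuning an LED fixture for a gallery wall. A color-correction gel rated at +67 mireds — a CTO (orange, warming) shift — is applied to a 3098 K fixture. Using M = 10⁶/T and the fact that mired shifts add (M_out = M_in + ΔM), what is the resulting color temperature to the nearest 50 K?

M_in = 10⁶/3098 = 322.79 mireds.
M_out = 322.79 + (+67) = 389.79 mireds.
T_out = 10⁶/389.79 = 2565.5 K → 2550 K.

2550 K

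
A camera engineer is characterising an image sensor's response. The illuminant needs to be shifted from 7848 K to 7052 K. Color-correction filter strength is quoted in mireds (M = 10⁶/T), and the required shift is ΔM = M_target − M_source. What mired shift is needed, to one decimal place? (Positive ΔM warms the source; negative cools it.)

+14.4 mireds

M_source = 10⁶/7848 = 127.421; M_target = 10⁶/7052 = 141.804.
ΔM = 141.804 − 127.421 = 14.383 → +14.4 mireds, a warming shift.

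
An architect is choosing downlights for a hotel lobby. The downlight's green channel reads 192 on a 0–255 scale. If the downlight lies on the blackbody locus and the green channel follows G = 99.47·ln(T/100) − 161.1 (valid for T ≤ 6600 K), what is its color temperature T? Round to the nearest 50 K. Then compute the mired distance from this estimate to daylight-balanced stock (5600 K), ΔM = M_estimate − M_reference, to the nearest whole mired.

ln t = (192 + 161.1) / 99.47 = 3.5498.
t = e^3.5498 = 34.807.
T = 100·t = 3481 K → 3500 K to the nearest 50 K.
M_estimate = 10⁶/3500 = 285.71; M_reference = 10⁶/5600 = 178.57.
ΔM = 285.71 − 178.57 = 107.14 → +107 mireds.

+107 mireds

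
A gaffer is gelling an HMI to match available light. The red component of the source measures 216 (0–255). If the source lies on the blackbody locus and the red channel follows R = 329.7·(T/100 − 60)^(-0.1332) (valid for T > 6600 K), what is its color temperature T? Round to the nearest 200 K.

8400 K

(t − 60)^(-0.1332) = 216/329.7 = 0.65514.
t − 60 = 0.65514^(1/-0.1332) = 0.65514^(-7.508) = 23.926, so t = 83.926.
T = 100·t = 8393 K → 8400 K to the nearest 200 K.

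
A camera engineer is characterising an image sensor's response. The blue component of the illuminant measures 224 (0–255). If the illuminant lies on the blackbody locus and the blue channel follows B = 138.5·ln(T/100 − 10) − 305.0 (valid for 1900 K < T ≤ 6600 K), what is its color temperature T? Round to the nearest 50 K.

5550 K

ln(t − 10) = (224 + 305.0) / 138.5 = 3.8195.
t − 10 = e^3.8195 = 45.581, so t = 55.581.
T = 100·t = 5558 K → 5550 K to the nearest 50 K.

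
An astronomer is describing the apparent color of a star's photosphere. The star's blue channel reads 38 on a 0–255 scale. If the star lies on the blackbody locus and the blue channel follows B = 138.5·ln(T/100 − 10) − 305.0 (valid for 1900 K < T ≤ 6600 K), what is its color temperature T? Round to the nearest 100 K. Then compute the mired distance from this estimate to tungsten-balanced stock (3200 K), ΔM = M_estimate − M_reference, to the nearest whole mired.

+142 mireds

ln(t − 10) = (38 + 305.0) / 138.5 = 2.4765.
t − 10 = e^2.4765 = 11.900, so t = 21.900.
T = 100·t = 2190 K → 2200 K to the nearest 100 K.
M_estimate = 10⁶/2200 = 454.55; M_reference = 10⁶/3200 = 312.50.
ΔM = 454.55 − 312.50 = 142.05 → +142 mireds.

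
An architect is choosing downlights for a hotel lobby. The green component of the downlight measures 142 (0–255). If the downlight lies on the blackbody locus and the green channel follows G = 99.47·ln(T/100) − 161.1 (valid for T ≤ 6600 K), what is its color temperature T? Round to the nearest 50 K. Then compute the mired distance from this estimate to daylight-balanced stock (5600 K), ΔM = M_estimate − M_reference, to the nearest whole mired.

+298 mireds

ln t = (142 + 161.1) / 99.47 = 3.0471.
t = e^3.0471 = 21.055.
T = 100·t = 2106 K → 2100 K to the nearest 50 K.
M_estimate = 10⁶/2100 = 476.19; M_reference = 10⁶/5600 = 178.57.
ΔM = 476.19 − 178.57 = 297.62 → +298 mireds.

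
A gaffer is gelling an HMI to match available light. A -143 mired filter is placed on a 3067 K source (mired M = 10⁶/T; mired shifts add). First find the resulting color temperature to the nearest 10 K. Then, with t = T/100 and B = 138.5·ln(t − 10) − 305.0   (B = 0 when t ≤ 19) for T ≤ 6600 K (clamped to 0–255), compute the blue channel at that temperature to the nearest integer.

221

M_in = 10⁶/3067 = 326.05; M_out = 326.05 + (-143) = 183.05.
T_out = 10⁶/183.05 = 5462.9 K → 5460 K; t = 54.6.
B = 138.5·ln(54.6 − 10) − 305.0 = 138.5·ln 44.6 − 305.0 = 138.5·3.7977 − 305.0 = 220.986.
Rounded: 221.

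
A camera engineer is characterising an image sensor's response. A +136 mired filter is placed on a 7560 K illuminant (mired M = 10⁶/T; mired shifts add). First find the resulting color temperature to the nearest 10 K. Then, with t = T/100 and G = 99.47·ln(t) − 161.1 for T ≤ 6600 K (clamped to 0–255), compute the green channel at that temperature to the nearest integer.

199

M_in = 10⁶/7560 = 132.28; M_out = 132.28 + (+136) = 268.28.
T_out = 10⁶/268.28 = 3727.5 K → 3730 K; t = 37.3.
G = 99.47·ln 37.3 − 161.1 = 99.47·3.6190 − 161.1 = 198.881.
Rounded: 199.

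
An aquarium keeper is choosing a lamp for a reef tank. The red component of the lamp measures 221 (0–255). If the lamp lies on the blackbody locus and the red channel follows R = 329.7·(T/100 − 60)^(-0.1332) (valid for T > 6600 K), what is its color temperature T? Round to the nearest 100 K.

(t − 60)^(-0.1332) = 221/329.7 = 0.67031.
t − 60 = 0.67031^(1/-0.1332) = 0.67031^(-7.508) = 20.149, so t = 80.149.
T = 100·t = 8015 K → 8000 K to the nearest 100 K.

8000 K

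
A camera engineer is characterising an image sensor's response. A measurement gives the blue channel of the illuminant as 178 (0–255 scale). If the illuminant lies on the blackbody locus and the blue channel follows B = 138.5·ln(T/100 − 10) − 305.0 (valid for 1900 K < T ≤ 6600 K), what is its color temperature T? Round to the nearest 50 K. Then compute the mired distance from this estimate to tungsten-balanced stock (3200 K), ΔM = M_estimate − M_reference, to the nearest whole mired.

ln(t − 10) = (178 + 305.0) / 138.5 = 3.4874.
t − 10 = e^3.4874 = 32.700, so t = 42.700.
T = 100·t = 4270 K → 4250 K to the nearest 50 K.
M_estimate = 10⁶/4250 = 235.29; M_reference = 10⁶/3200 = 312.50.
ΔM = 235.29 − 312.50 = -77.21 → -77 mireds.

-77 mireds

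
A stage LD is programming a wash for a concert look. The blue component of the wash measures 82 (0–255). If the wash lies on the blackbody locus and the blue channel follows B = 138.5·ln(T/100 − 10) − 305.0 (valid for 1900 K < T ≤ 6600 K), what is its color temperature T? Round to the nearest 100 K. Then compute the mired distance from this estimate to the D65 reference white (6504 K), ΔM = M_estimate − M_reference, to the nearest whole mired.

+231 mireds

ln(t − 10) = (82 + 305.0) / 138.5 = 2.7942.
t − 10 = e^2.7942 = 16.350, so t = 26.350.
T = 100·t = 2635 K → 2600 K to the nearest 100 K.
M_estimate = 10⁶/2600 = 384.62; M_reference = 10⁶/6504 = 153.75.
ΔM = 384.62 − 153.75 = 230.86 → +231 mireds.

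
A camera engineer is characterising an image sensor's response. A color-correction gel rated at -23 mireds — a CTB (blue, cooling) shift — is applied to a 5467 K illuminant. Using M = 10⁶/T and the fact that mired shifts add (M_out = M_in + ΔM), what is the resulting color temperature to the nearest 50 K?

6250 K

M_in = 10⁶/5467 = 182.92 mireds.
M_out = 182.92 + (-23) = 159.92 mireds.
T_out = 10⁶/159.92 = 6253.3 K → 6250 K.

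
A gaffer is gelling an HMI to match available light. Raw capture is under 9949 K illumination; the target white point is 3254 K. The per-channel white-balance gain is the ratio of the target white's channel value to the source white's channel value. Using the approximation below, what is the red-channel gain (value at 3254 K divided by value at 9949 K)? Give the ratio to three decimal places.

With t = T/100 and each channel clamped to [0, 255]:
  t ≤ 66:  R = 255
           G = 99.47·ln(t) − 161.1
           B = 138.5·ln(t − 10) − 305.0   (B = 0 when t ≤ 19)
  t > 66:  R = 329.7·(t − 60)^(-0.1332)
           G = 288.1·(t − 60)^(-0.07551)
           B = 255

1.262

At 9949 K (t = 99.49):
  R = 329.7·(99.49 − 60)^(-0.1332) = 329.7·39.49^(-0.1332) = 329.7·0.61284 = 202.054.
At 3254 K (t = 32.54):
  R = 255 by definition for t ≤ 66.
Gain = 255.000 / 202.054 = 1.2620 → 1.262.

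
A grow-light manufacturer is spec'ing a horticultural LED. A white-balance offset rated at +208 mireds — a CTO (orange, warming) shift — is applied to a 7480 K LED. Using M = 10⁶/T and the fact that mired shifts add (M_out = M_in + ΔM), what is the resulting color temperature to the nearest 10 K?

2930 K

M_in = 10⁶/7480 = 133.69 mireds.
M_out = 133.69 + (+208) = 341.69 mireds.
T_out = 10⁶/341.69 = 2926.6 K → 2930 K.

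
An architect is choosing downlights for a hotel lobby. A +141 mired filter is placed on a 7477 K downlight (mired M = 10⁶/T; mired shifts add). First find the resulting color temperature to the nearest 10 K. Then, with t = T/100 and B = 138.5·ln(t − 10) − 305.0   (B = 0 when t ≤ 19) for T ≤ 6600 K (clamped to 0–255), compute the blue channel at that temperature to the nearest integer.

148

M_in = 10⁶/7477 = 133.74; M_out = 133.74 + (+141) = 274.74.
T_out = 10⁶/274.74 = 3639.8 K → 3640 K; t = 36.4.
B = 138.5·ln(36.4 − 10) − 305.0 = 138.5·ln 26.4 − 305.0 = 138.5·3.2734 − 305.0 = 148.361.
Rounded: 148.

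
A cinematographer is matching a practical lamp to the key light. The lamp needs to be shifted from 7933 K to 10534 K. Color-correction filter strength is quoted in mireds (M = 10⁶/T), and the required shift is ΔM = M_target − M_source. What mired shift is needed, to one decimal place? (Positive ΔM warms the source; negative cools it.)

-31.1 mireds

M_source = 10⁶/7933 = 126.056; M_target = 10⁶/10534 = 94.931.
ΔM = 94.931 − 126.056 = -31.125 → -31.1 mireds, a cooling shift.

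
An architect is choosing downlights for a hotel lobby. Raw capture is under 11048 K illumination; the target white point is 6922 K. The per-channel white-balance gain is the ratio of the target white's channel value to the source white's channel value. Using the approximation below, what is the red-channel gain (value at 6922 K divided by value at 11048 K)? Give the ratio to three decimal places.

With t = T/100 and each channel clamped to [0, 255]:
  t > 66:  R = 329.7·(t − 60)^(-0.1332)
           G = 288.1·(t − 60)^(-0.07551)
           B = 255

At 11048 K (t = 110.48):
  R = 329.7·(110.48 − 60)^(-0.1332) = 329.7·50.48^(-0.1332) = 329.7·0.59312 = 195.553.
At 6922 K (t = 69.22):
  R = 329.7·(69.22 − 60)^(-0.1332) = 329.7·9.22^(-0.1332) = 329.7·0.74387 = 245.254.
Gain = 245.254 / 195.553 = 1.2542 → 1.254.

1.254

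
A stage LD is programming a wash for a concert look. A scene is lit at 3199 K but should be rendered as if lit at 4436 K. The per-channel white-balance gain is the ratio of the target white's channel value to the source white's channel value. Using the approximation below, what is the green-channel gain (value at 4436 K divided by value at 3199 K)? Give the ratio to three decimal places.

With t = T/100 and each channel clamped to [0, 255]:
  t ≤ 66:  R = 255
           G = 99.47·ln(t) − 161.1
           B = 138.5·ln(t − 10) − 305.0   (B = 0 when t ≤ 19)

1.177

At 3199 K (t = 31.99):
  G = 99.47·ln 31.99 − 161.1 = 99.47·3.4654 − 161.1 = 183.606.
At 4436 K (t = 44.36):
  G = 99.47·ln 44.36 − 161.1 = 99.47·3.7923 − 161.1 = 216.124.
Gain = 216.124 / 183.606 = 1.1771 → 1.177.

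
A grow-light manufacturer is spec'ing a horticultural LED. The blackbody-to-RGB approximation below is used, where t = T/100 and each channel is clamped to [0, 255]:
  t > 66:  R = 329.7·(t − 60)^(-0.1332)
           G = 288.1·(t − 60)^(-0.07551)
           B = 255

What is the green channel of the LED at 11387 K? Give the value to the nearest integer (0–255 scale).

213

t = 11387/100 = 113.87; the t > 66 branch applies.
G = 288.1·(113.87 − 60)^(-0.07551) = 288.1·53.87^(-0.07551) = 288.1·0.74006 = 213.211.
Rounded: 213.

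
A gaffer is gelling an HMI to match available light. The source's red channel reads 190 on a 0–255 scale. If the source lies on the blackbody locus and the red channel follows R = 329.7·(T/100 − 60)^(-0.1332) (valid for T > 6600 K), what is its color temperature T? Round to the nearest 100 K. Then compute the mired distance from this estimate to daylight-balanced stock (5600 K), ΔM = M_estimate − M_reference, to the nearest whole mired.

(t − 60)^(-0.1332) = 190/329.7 = 0.57628.
t − 60 = 0.57628^(1/-0.1332) = 0.57628^(-7.508) = 62.667, so t = 122.667.
T = 100·t = 12267 K → 12300 K to the nearest 100 K.
M_estimate = 10⁶/12300 = 81.30; M_reference = 10⁶/5600 = 178.57.
ΔM = 81.30 − 178.57 = -97.27 → -97 mireds.

-97 mireds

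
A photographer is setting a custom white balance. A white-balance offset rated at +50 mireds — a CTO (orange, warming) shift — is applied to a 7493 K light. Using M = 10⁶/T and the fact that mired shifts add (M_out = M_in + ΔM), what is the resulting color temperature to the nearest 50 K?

5450 K

M_in = 10⁶/7493 = 133.46 mireds.
M_out = 133.46 + (+50) = 183.46 mireds.
T_out = 10⁶/183.46 = 5450.8 K → 5450 K.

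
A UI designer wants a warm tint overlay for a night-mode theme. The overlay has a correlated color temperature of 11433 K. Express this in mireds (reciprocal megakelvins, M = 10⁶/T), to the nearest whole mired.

87 mireds

M = 10⁶ / 11433 = 87.466 → 87 mireds.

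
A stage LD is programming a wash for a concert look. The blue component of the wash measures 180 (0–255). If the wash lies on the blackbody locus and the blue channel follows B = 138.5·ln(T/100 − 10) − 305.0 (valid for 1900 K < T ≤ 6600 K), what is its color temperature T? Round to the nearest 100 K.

4300 K

ln(t − 10) = (180 + 305.0) / 138.5 = 3.5018.
t − 10 = e^3.5018 = 33.175, so t = 43.175.
T = 100·t = 4318 K → 4300 K to the nearest 100 K.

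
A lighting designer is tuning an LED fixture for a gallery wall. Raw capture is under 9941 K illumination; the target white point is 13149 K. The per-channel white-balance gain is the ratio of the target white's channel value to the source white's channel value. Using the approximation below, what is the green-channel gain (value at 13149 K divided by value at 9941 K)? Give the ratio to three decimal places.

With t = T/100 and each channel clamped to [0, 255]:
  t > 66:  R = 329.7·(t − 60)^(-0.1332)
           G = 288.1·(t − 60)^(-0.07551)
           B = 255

0.956

At 9941 K (t = 99.41):
  G = 288.1·(99.41 − 60)^(-0.07551) = 288.1·39.41^(-0.07551) = 288.1·0.75773 = 218.303.
At 13149 K (t = 131.49):
  G = 288.1·(131.49 − 60)^(-0.07551) = 288.1·71.49^(-0.07551) = 288.1·0.72441 = 208.703.
Gain = 208.703 / 218.303 = 0.9560 → 0.956.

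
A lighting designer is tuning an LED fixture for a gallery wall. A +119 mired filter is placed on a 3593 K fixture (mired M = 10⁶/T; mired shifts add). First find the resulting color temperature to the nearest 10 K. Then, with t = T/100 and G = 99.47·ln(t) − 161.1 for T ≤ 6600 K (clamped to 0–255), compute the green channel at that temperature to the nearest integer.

M_in = 10⁶/3593 = 278.32; M_out = 278.32 + (+119) = 397.32.
T_out = 10⁶/397.32 = 2516.9 K → 2520 K; t = 25.2.
G = 99.47·ln 25.2 − 161.1 = 99.47·3.2268 − 161.1 = 159.874.
Rounded: 160.

160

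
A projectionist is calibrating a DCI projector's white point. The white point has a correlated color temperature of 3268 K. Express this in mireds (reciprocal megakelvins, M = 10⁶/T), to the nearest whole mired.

306 mireds

M = 10⁶ / 3268 = 305.998 → 306 mireds.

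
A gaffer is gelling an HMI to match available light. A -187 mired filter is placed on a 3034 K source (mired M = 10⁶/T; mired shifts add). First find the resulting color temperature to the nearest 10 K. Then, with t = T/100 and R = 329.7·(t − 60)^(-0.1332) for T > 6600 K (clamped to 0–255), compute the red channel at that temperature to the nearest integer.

242

M_in = 10⁶/3034 = 329.60; M_out = 329.60 + (-187) = 142.60.
T_out = 10⁶/142.60 = 7012.7 K → 7010 K; t = 70.1.
R = 329.7·(70.1 − 60)^(-0.1332) = 329.7·10.1^(-0.1332) = 329.7·0.73489 = 242.294.
Rounded: 242.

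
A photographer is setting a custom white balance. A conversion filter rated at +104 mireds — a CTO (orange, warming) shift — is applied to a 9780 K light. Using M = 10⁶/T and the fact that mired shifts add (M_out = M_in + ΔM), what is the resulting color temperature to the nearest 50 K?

M_in = 10⁶/9780 = 102.25 mireds.
M_out = 102.25 + (+104) = 206.25 mireds.
T_out = 10⁶/206.25 = 4848.5 K → 4850 K.

4850 K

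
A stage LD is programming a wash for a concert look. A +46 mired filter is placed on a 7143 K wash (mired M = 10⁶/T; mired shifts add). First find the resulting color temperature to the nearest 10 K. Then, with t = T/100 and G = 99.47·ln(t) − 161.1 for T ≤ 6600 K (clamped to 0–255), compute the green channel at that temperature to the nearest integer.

M_in = 10⁶/7143 = 140.00; M_out = 140.00 + (+46) = 186.00.
T_out = 10⁶/186.00 = 5376.4 K → 5380 K; t = 53.8.
G = 99.47·ln 53.8 − 161.1 = 99.47·3.9853 − 161.1 = 235.315.
Rounded: 235.

235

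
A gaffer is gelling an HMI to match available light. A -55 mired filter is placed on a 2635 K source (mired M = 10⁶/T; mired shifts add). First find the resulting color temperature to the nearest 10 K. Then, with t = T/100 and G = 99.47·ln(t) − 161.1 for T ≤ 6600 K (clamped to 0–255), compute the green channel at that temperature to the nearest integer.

180

M_in = 10⁶/2635 = 379.51; M_out = 379.51 + (-55) = 324.51.
T_out = 10⁶/324.51 = 3081.6 K → 3080 K; t = 30.8.
G = 99.47·ln 30.8 − 161.1 = 99.47·3.4275 − 161.1 = 179.835.
Rounded: 180.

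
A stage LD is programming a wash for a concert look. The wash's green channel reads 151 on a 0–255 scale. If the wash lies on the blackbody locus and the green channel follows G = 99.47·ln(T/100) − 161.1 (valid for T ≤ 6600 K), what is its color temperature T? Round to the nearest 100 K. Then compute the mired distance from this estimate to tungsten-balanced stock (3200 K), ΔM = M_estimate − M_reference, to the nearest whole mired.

+122 mireds

ln t = (151 + 161.1) / 99.47 = 3.1376.
t = e^3.1376 = 23.049.
T = 100·t = 2305 K → 2300 K to the nearest 100 K.
M_estimate = 10⁶/2300 = 434.78; M_reference = 10⁶/3200 = 312.50.
ΔM = 434.78 − 312.50 = 122.28 → +122 mireds.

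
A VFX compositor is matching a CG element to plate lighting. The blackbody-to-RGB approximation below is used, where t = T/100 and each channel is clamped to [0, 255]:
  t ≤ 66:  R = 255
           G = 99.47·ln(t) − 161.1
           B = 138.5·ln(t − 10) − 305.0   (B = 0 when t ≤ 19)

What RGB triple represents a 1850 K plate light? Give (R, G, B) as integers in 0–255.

(255, 129, 0)

t = 1850/100 = 18.5; the t ≤ 66 branch applies.
R = 255 by definition for t ≤ 66.
G = 99.47·ln 18.5 − 161.1 = 99.47·2.9178 − 161.1 = 129.131.
t = 18.5 ≤ 19, so B = 0.
Rounded: (255, 129, 0).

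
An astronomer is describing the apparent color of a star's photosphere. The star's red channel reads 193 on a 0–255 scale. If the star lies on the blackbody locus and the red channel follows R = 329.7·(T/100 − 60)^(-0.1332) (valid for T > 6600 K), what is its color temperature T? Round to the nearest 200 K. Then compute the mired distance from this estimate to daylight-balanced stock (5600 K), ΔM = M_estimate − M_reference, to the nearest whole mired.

-92 mireds

(t − 60)^(-0.1332) = 193/329.7 = 0.58538.
t − 60 = 0.58538^(1/-0.1332) = 0.58538^(-7.508) = 55.713, so t = 115.713.
T = 100·t = 11571 K → 11600 K to the nearest 200 K.
M_estimate = 10⁶/11600 = 86.21; M_reference = 10⁶/5600 = 178.57.
ΔM = 86.21 − 178.57 = -92.36 → -92 mireds.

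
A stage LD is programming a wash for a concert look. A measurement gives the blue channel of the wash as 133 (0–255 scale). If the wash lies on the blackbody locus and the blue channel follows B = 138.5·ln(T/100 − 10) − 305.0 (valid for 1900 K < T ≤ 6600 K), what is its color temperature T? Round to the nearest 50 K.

3350 K

ln(t − 10) = (133 + 305.0) / 138.5 = 3.1625.
t − 10 = e^3.1625 = 23.629, so t = 33.629.
T = 100·t = 3363 K → 3350 K to the nearest 50 K.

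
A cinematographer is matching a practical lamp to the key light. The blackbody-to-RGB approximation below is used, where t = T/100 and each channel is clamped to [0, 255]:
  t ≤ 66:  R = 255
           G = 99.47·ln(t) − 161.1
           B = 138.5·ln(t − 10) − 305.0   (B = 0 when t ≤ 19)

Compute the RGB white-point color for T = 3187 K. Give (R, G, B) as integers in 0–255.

(255, 183, 122)

t = 3187/100 = 31.87; the t ≤ 66 branch applies.
R = 255 by definition for t ≤ 66.
G = 99.47·ln 31.87 − 161.1 = 99.47·3.4617 − 161.1 = 183.232.
B = 138.5·ln(31.87 − 10) − 305.0 = 138.5·ln 21.87 − 305.0 = 138.5·3.0851 − 305.0 = 122.289.
Rounded: (255, 183, 122).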